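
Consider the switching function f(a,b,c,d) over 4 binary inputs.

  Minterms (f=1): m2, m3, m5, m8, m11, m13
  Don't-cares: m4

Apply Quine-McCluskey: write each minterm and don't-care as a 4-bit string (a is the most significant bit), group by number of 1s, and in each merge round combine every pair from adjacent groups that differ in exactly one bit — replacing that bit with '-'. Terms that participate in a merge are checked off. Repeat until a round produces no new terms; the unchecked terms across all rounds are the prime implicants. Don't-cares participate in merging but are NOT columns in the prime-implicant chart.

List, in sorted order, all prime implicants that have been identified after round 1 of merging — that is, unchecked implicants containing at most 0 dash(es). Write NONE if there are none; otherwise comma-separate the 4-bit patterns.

Round 0: 0010✓ 0011✓ 0100✓ 0101✓ 1000 1011✓ 1101✓
Round 1: -011 -101 001- 010-
PIs = {-011, -101, 001-, 010-, 1000}

1000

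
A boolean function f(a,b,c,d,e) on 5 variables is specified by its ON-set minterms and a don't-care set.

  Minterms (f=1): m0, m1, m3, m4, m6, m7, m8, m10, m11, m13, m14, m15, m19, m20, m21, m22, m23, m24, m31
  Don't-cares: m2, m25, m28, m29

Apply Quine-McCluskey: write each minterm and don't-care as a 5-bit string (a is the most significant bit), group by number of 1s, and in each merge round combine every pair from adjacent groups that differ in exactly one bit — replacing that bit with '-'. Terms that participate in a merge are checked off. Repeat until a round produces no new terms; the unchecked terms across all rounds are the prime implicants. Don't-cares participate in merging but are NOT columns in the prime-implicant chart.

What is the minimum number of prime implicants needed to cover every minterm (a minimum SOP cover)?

[col 0] 00000*, 00001*, 00010*, 00011*, 00100*, 00110*, 00111*, 01000*, 01010*, 01011*, 01101*, 01110*, 01111*, 10011*, 10100*, 10101*, 10110*, 10111*, 11000*, 11001*, 11100*, 11101*, 11111*
[col 1] -0011*, -0100*, -0110*, -0111*, -1000, -1101*, -1111*, 0-000*, 0-010*, 0-011*, 0-110*, 0-111*, 00-00*, 00-10*, 00-11*, 000-0*, 000-1*, 0000-*, 0001-*, 001-0*, 0011-*, 01-10*, 01-11*, 010-0*, 0101-*, 011-1*, 0111-*, 1-100*, 1-101*, 1-111*, 10-11*, 101-0*, 101-1*, 1010-*, 1011-*, 11-00*, 11-01*, 1100-*, 111-1*, 1110-*
[col 2] --111, -0-11, -01-0, -011-, -11-1, 0--10*, 0--11*, 0-0-0, 0-01-*, 0-11-*, 00--0, 00-1-*, 000--, 01-1-*, 1-1-1, 1-10-, 101--, 11-0-
[col 3] 0--1-
Prime implicants: --111, -0-11, -01-0, -011-, -1000, -11-1, 0--1-, 0-0-0, 00--0, 000--, 1-1-1, 1-10-, 101--, 11-0-
PI chart (minterm → PIs covering it):
  0 | 0-0-0,00--0,000--
  1 | 000--  (sole → essential)
  3 | -0-11,0--1-,000--
  4 | -01-0,00--0
  6 | -01-0,-011-,0--1-,00--0
  7 | --111,-0-11,-011-,0--1-
  8 | -1000,0-0-0
  10 | 0--1-,0-0-0
  11 | 0--1-  (sole → essential)
  13 | -11-1  (sole → essential)
  14 | 0--1-  (sole → essential)
  15 | --111,-11-1,0--1-
  19 | -0-11  (sole → essential)
  20 | -01-0,1-10-,101--
  21 | 1-1-1,1-10-,101--
  22 | -01-0,-011-,101--
  23 | --111,-0-11,-011-,1-1-1,101--
  24 | -1000,11-0-
  31 | --111,-11-1,1-1-1
Essential prime implicants: -0-11, -11-1, 0--1-, 000--
Petrick residual → -01-0, -1000, 1-1-1
Minimum SOP uses 7 PIs: b'de + b'ce' + bc'd'e' + bce + a'd + a'b'c' + ace

7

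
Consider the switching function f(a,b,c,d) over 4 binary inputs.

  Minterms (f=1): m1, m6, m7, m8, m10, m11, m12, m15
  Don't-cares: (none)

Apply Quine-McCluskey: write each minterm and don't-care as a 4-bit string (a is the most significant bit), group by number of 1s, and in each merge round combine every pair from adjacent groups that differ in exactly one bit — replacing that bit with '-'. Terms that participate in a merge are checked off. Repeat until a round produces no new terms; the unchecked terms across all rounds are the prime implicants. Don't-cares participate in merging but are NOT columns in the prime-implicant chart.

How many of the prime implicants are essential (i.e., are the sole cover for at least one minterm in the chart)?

3

size-2^0 implicants → 0001  0110(✓)  0111(✓)  1000(✓)  1010(✓)  1011(✓)  1100(✓)  1111(✓)
size-2^1 implicants → -111  011-  1-00  1-11  10-0  101-
Unchecked terms (primes): -111, 0001, 011-, 1-00, 1-11, 10-0, 101-
Minterm coverage:
  m1 ⊆ 0001 [E]
  m6 ⊆ 011- [E]
  m7 ⊆ -111,011-
  m8 ⊆ 1-00,10-0
  m10 ⊆ 10-0,101-
  m11 ⊆ 1-11,101-
  m12 ⊆ 1-00 [E]
  m15 ⊆ -111,1-11
E = {0001, 011-, 1-00}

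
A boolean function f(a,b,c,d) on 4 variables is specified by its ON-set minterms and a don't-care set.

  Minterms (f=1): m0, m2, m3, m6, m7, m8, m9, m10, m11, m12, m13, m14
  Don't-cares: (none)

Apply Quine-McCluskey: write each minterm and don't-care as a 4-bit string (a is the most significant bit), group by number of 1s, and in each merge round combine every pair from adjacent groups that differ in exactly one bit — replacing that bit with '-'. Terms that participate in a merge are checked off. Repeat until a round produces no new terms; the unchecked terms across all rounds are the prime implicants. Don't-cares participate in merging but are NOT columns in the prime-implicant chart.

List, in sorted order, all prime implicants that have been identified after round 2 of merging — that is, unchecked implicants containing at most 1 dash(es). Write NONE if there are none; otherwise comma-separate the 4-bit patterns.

[col 0] 0000*, 0010*, 0011*, 0110*, 0111*, 1000*, 1001*, 1010*, 1011*, 1100*, 1101*, 1110*
[col 1] -000*, -010*, -011*, -110*, 0-10*, 0-11*, 00-0*, 001-*, 011-*, 1-00*, 1-01*, 1-10*, 10-0*, 10-1*, 100-*, 101-*, 11-0*, 110-*
[col 2] --10, -0-0, -01-, 0-1-, 1--0, 1-0-, 10--
Prime implicants: --10, -0-0, -01-, 0-1-, 1--0, 1-0-, 10--

NONE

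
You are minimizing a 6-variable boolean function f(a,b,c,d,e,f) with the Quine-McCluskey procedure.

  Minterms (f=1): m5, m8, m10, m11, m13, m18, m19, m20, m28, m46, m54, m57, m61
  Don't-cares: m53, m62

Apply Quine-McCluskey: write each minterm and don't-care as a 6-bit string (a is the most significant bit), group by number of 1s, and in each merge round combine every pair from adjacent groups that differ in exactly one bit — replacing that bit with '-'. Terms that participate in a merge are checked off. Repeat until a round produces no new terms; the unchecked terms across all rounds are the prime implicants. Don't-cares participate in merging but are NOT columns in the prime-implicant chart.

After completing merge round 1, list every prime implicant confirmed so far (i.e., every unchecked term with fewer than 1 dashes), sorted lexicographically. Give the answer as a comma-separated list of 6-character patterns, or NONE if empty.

Round 0: 000101✓ 001000✓ 001010✓ 001011✓ 001101✓ 010010✓ 010011✓ 010100✓ 011100✓ 101110✓ 110101✓ 110110✓ 111001✓ 111101✓ 111110✓
Round 1: 00-101 0010-0 00101- 01-100 01001- 1-1110 11-101 11-110 111-01
PIs = {00-101, 0010-0, 00101-, 01-100, 01001-, 1-1110, 11-101, 11-110, 111-01}

NONE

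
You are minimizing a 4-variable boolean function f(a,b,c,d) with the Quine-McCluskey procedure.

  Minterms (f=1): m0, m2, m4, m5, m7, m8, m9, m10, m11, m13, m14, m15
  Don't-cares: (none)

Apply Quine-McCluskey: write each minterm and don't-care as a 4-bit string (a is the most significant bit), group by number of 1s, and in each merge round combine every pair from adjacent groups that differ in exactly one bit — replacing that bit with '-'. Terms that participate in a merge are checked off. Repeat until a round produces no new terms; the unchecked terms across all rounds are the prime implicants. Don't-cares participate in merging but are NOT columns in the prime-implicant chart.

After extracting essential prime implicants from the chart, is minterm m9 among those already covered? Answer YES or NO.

NO

size-2^0 implicants → 0000(✓)  0010(✓)  0100(✓)  0101(✓)  0111(✓)  1000(✓)  1001(✓)  1010(✓)  1011(✓)  1101(✓)  1110(✓)  1111(✓)
size-2^1 implicants → -000(✓)  -010(✓)  -101(✓)  -111(✓)  0-00  00-0(✓)  01-1(✓)  010-  1-01(✓)  1-10(✓)  1-11(✓)  10-0(✓)  10-1(✓)  100-(✓)  101-(✓)  11-1(✓)  111-(✓)
size-2^2 implicants → -0-0  -1-1  1--1  1-1-  10--
Unchecked terms (primes): -0-0, -1-1, 0-00, 010-, 1--1, 1-1-, 10--
Minterm coverage:
  m0 ⊆ -0-0,0-00
  m2 ⊆ -0-0 [E]
  m4 ⊆ 0-00,010-
  m5 ⊆ -1-1,010-
  m7 ⊆ -1-1 [E]
  m8 ⊆ -0-0,10--
  m9 ⊆ 1--1,10--
  m10 ⊆ -0-0,1-1-,10--
  m11 ⊆ 1--1,1-1-,10--
  m13 ⊆ -1-1,1--1
  m14 ⊆ 1-1- [E]
  m15 ⊆ -1-1,1--1,1-1-
E = {-0-0, -1-1, 1-1-}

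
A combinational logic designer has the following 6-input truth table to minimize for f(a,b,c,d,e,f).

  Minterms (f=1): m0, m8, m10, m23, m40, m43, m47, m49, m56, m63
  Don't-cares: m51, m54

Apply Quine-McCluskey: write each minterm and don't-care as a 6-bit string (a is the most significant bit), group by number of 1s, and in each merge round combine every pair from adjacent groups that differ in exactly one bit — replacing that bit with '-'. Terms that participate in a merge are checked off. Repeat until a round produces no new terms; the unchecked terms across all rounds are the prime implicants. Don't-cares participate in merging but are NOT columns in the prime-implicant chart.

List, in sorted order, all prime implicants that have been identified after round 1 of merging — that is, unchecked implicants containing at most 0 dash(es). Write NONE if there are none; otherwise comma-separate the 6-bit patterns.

Round 0: 000000✓ 001000✓ 001010✓ 010111 101000✓ 101011✓ 101111✓ 110001✓ 110011✓ 110110 111000✓ 111111✓
Round 1: -01000 00-000 0010-0 1-1000 1-1111 101-11 1100-1
PIs = {-01000, 00-000, 0010-0, 010111, 1-1000, 1-1111, 101-11, 1100-1, 110110}

010111, 110110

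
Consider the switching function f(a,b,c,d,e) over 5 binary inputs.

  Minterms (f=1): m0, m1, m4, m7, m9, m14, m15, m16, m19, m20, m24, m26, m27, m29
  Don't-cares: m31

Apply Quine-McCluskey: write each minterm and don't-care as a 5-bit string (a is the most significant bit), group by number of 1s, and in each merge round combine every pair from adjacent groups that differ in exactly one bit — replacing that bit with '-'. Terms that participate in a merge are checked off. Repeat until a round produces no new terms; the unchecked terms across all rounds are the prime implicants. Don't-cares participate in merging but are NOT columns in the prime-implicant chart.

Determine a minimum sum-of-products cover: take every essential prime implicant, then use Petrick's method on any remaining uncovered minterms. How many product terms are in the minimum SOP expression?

[col 0] 00000*, 00001*, 00100*, 00111*, 01001*, 01110*, 01111*, 10000*, 10011*, 10100*, 11000*, 11010*, 11011*, 11101*, 11111*
[col 1] -0000*, -0100*, -1111, 0-001, 0-111, 00-00*, 0000-, 0111-, 1-000, 1-011, 10-00*, 11-11, 110-0, 1101-, 111-1
[col 2] -0-00
Prime implicants: -0-00, -1111, 0-001, 0-111, 0000-, 0111-, 1-000, 1-011, 11-11, 110-0, 1101-, 111-1
PI chart (minterm → PIs covering it):
  0 | -0-00,0000-
  1 | 0-001,0000-
  4 | -0-00  (sole → essential)
  7 | 0-111  (sole → essential)
  9 | 0-001  (sole → essential)
  14 | 0111-  (sole → essential)
  15 | -1111,0-111,0111-
  16 | -0-00,1-000
  19 | 1-011  (sole → essential)
  20 | -0-00  (sole → essential)
  24 | 1-000,110-0
  26 | 110-0,1101-
  27 | 1-011,11-11,1101-
  29 | 111-1  (sole → essential)
Essential prime implicants: -0-00, 0-001, 0-111, 0111-, 1-011, 111-1
Petrick residual → 110-0
Minimum SOP uses 7 PIs: b'd'e' + a'c'd'e + a'cde + a'bcd + ac'de + abc'e' + abce

7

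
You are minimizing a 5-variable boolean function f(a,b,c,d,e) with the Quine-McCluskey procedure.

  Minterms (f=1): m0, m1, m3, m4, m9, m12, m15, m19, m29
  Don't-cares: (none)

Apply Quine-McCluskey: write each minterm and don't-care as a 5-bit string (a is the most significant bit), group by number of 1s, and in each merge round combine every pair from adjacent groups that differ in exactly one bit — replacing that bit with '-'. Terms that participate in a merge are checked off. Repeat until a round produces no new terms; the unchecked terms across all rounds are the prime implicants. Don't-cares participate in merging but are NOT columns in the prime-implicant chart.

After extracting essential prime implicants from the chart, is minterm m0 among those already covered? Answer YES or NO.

Round 0: 00000✓ 00001✓ 00011✓ 00100✓ 01001✓ 01100✓ 01111 10011✓ 11101
Round 1: -0011 0-001 0-100 00-00 000-1 0000-
PIs = {-0011, 0-001, 0-100, 00-00, 000-1, 0000-, 01111, 11101}
Coverage chart:
  m0: 00-00,0000-
  m1: 0-001,000-1,0000-
  m3: -0011,000-1
  m4: 0-100,00-00
  m9: 0-001 ←essential
  m12: 0-100 ←essential
  m15: 01111 ←essential
  m19: -0011 ←essential
  m29: 11101 ←essential
Essential: -0011, 0-001, 0-100, 01111, 11101

NO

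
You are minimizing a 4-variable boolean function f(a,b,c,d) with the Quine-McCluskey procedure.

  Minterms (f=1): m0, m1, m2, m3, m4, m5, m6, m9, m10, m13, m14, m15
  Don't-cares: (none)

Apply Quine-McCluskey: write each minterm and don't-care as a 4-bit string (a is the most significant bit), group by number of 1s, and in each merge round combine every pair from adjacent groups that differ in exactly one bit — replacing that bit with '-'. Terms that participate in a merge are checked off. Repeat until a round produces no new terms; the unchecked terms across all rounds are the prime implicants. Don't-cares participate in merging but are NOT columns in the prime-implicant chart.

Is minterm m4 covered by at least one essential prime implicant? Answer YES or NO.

NO

[col 0] 0000*, 0001*, 0010*, 0011*, 0100*, 0101*, 0110*, 1001*, 1010*, 1101*, 1110*, 1111*
[col 1] -001*, -010*, -101*, -110*, 0-00*, 0-01*, 0-10*, 00-0*, 00-1*, 000-*, 001-*, 01-0*, 010-*, 1-01*, 1-10*, 11-1, 111-
[col 2] --01, --10, 0--0, 0-0-, 00--
Prime implicants: --01, --10, 0--0, 0-0-, 00--, 11-1, 111-
PI chart (minterm → PIs covering it):
  0 | 0--0,0-0-,00--
  1 | --01,0-0-,00--
  2 | --10,0--0,00--
  3 | 00--  (sole → essential)
  4 | 0--0,0-0-
  5 | --01,0-0-
  6 | --10,0--0
  9 | --01  (sole → essential)
  10 | --10  (sole → essential)
  13 | --01,11-1
  14 | --10,111-
  15 | 11-1,111-
Essential prime implicants: --01, --10, 00--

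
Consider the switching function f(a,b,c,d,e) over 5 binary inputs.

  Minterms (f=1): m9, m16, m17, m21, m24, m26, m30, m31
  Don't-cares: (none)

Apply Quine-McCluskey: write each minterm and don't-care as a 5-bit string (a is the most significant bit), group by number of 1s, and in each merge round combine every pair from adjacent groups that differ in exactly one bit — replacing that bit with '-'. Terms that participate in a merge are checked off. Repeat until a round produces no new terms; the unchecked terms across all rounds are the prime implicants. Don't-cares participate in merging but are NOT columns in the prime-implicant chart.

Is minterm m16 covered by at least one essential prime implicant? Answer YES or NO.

size-2^0 implicants → 01001  10000(✓)  10001(✓)  10101(✓)  11000(✓)  11010(✓)  11110(✓)  11111(✓)
size-2^1 implicants → 1-000  10-01  1000-  11-10  110-0  1111-
Unchecked terms (primes): 01001, 1-000, 10-01, 1000-, 11-10, 110-0, 1111-
Minterm coverage:
  m9 ⊆ 01001 [E]
  m16 ⊆ 1-000,1000-
  m17 ⊆ 10-01,1000-
  m21 ⊆ 10-01 [E]
  m24 ⊆ 1-000,110-0
  m26 ⊆ 11-10,110-0
  m30 ⊆ 11-10,1111-
  m31 ⊆ 1111- [E]
E = {01001, 10-01, 1111-}

NO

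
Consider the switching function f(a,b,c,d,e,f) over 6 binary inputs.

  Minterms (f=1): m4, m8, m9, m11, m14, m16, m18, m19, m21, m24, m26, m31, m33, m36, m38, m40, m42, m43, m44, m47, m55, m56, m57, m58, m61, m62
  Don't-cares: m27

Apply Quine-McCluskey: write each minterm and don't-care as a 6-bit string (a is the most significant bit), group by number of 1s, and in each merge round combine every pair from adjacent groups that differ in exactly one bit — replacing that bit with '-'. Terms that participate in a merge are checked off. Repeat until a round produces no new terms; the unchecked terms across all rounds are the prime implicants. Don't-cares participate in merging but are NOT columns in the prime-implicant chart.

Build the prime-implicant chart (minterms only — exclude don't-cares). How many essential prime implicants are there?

12

[col 0] 000100*, 001000*, 001001*, 001011*, 001110, 010000*, 010010*, 010011*, 010101, 011000*, 011010*, 011011*, 011111*, 100001, 100100*, 100110*, 101000*, 101010*, 101011*, 101100*, 101111*, 110111, 111000*, 111001*, 111010*, 111101*, 111110*
[col 1] -00100, -01000*, -01011, -11000*, -11010*, 0-1000*, 0-1011, 0010-1, 00100-, 01-000*, 01-010*, 01-011*, 0100-0*, 01001-*, 011-11, 0110-0*, 01101-*, 1-1000*, 1-1010*, 10-100, 1001-0, 101-00, 101-11, 1010-0*, 10101-, 111-01, 111-10, 1110-0*, 11100-
[col 2] --1000, -110-0, 01-0-0, 01-01-, 1-10-0
Prime implicants: --1000, -00100, -01011, -110-0, 0-1011, 0010-1, 00100-, 001110, 01-0-0, 01-01-, 010101, 011-11, 1-10-0, 10-100, 100001, 1001-0, 101-00, 101-11, 10101-, 110111, 111-01, 111-10, 11100-
PI chart (minterm → PIs covering it):
  4 | -00100  (sole → essential)
  8 | --1000,00100-
  9 | 0010-1,00100-
  11 | -01011,0-1011,0010-1
  14 | 001110  (sole → essential)
  16 | 01-0-0  (sole → essential)
  18 | 01-0-0,01-01-
  19 | 01-01-  (sole → essential)
  21 | 010101  (sole → essential)
  24 | --1000,-110-0,01-0-0
  26 | -110-0,01-0-0,01-01-
  31 | 011-11  (sole → essential)
  33 | 100001  (sole → essential)
  36 | -00100,10-100,1001-0
  38 | 1001-0  (sole → essential)
  40 | --1000,1-10-0,101-00
  42 | 1-10-0,10101-
  43 | -01011,101-11,10101-
  44 | 10-100,101-00
  47 | 101-11  (sole → essential)
  55 | 110111  (sole → essential)
  56 | --1000,-110-0,1-10-0,11100-
  57 | 111-01,11100-
  58 | -110-0,1-10-0,111-10
  61 | 111-01  (sole → essential)
  62 | 111-10  (sole → essential)
Essential prime implicants: -00100, 001110, 01-0-0, 01-01-, 010101, 011-11, 100001, 1001-0, 101-11, 110111, 111-01, 111-10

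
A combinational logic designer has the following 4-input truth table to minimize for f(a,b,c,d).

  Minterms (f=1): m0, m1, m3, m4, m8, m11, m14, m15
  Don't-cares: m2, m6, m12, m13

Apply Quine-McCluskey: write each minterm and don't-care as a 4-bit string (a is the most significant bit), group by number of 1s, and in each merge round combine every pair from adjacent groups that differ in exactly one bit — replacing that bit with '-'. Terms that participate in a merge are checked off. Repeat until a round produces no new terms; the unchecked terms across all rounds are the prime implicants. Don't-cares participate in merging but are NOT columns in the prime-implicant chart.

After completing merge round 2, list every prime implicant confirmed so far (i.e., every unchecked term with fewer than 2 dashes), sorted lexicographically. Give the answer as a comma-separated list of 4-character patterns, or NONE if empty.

size-2^0 implicants → 0000(✓)  0001(✓)  0010(✓)  0011(✓)  0100(✓)  0110(✓)  1000(✓)  1011(✓)  1100(✓)  1101(✓)  1110(✓)  1111(✓)
size-2^1 implicants → -000(✓)  -011  -100(✓)  -110(✓)  0-00(✓)  0-10(✓)  00-0(✓)  00-1(✓)  000-(✓)  001-(✓)  01-0(✓)  1-00(✓)  1-11  11-0(✓)  11-1(✓)  110-(✓)  111-(✓)
size-2^2 implicants → --00  -1-0  0--0  00--  11--
Unchecked terms (primes): --00, -011, -1-0, 0--0, 00--, 1-11, 11--

-011, 1-11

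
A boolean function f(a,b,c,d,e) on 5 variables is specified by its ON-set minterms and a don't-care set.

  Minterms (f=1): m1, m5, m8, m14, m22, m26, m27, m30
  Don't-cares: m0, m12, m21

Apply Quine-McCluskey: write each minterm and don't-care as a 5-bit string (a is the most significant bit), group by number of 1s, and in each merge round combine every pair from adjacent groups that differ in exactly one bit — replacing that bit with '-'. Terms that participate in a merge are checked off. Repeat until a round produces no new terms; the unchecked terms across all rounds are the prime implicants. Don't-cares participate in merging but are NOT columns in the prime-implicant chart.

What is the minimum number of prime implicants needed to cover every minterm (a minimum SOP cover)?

[col 0] 00000*, 00001*, 00101*, 01000*, 01100*, 01110*, 10101*, 10110*, 11010*, 11011*, 11110*
[col 1] -0101, -1110, 0-000, 00-01, 0000-, 01-00, 011-0, 1-110, 11-10, 1101-
Prime implicants: -0101, -1110, 0-000, 00-01, 0000-, 01-00, 011-0, 1-110, 11-10, 1101-
PI chart (minterm → PIs covering it):
  1 | 00-01,0000-
  5 | -0101,00-01
  8 | 0-000,01-00
  14 | -1110,011-0
  22 | 1-110  (sole → essential)
  26 | 11-10,1101-
  27 | 1101-  (sole → essential)
  30 | -1110,1-110,11-10
Essential prime implicants: 1-110, 1101-
Petrick residual → -1110, 0-000, 00-01
Minimum SOP uses 5 PIs: bcde' + a'c'd'e' + a'b'd'e + acde' + abc'd

5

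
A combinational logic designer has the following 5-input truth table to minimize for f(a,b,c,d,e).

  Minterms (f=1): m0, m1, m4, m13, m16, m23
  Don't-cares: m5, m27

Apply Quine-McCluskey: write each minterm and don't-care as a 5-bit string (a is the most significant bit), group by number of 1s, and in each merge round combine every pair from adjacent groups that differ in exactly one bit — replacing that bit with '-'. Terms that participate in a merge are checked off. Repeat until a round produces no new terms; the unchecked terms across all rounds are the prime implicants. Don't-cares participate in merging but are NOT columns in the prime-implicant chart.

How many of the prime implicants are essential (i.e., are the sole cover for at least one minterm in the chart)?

4

[col 0] 00000*, 00001*, 00100*, 00101*, 01101*, 10000*, 10111, 11011
[col 1] -0000, 0-101, 00-00*, 00-01*, 0000-*, 0010-*
[col 2] 00-0-
Prime implicants: -0000, 0-101, 00-0-, 10111, 11011
PI chart (minterm → PIs covering it):
  0 | -0000,00-0-
  1 | 00-0-  (sole → essential)
  4 | 00-0-  (sole → essential)
  13 | 0-101  (sole → essential)
  16 | -0000  (sole → essential)
  23 | 10111  (sole → essential)
Essential prime implicants: -0000, 0-101, 00-0-, 10111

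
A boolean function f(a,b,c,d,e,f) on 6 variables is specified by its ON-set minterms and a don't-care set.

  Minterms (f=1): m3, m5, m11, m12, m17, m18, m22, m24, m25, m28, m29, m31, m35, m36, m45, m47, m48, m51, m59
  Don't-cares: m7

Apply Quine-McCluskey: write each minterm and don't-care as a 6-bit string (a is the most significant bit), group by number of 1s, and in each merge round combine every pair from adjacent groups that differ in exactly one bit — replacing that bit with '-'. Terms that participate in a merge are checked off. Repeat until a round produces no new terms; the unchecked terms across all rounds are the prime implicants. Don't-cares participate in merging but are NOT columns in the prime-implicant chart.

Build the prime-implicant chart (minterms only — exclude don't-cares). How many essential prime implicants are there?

11

size-2^0 implicants → 000011(✓)  000101(✓)  000111(✓)  001011(✓)  001100(✓)  010001(✓)  010010(✓)  010110(✓)  011000(✓)  011001(✓)  011100(✓)  011101(✓)  011111(✓)  100011(✓)  100100  101101(✓)  101111(✓)  110000  110011(✓)  111011(✓)
size-2^1 implicants → -00011  0-1100  00-011  000-11  0001-1  01-001  010-10  011-00(✓)  011-01(✓)  01100-(✓)  0111-1  01110-(✓)  1-0011  1011-1  11-011
size-2^2 implicants → 011-0-
Unchecked terms (primes): -00011, 0-1100, 00-011, 000-11, 0001-1, 01-001, 010-10, 011-0-, 0111-1, 1-0011, 100100, 1011-1, 11-011, 110000
Minterm coverage:
  m3 ⊆ -00011,00-011,000-11
  m5 ⊆ 0001-1 [E]
  m11 ⊆ 00-011 [E]
  m12 ⊆ 0-1100 [E]
  m17 ⊆ 01-001 [E]
  m18 ⊆ 010-10 [E]
  m22 ⊆ 010-10 [E]
  m24 ⊆ 011-0- [E]
  m25 ⊆ 01-001,011-0-
  m28 ⊆ 0-1100,011-0-
  m29 ⊆ 011-0-,0111-1
  m31 ⊆ 0111-1 [E]
  m35 ⊆ -00011,1-0011
  m36 ⊆ 100100 [E]
  m45 ⊆ 1011-1 [E]
  m47 ⊆ 1011-1 [E]
  m48 ⊆ 110000 [E]
  m51 ⊆ 1-0011,11-011
  m59 ⊆ 11-011 [E]
E = {0-1100, 00-011, 0001-1, 01-001, 010-10, 011-0-, 0111-1, 100100, 1011-1, 11-011, 110000}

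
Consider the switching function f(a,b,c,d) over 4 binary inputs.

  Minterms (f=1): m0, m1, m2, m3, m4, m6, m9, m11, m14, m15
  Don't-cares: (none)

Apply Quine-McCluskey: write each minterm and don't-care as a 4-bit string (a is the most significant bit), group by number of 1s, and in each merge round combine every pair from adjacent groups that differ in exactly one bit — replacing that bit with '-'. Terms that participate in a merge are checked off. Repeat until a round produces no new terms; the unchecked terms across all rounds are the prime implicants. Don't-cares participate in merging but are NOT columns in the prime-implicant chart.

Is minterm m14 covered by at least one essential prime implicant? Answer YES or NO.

[col 0] 0000*, 0001*, 0010*, 0011*, 0100*, 0110*, 1001*, 1011*, 1110*, 1111*
[col 1] -001*, -011*, -110, 0-00*, 0-10*, 00-0*, 00-1*, 000-*, 001-*, 01-0*, 1-11, 10-1*, 111-
[col 2] -0-1, 0--0, 00--
Prime implicants: -0-1, -110, 0--0, 00--, 1-11, 111-
PI chart (minterm → PIs covering it):
  0 | 0--0,00--
  1 | -0-1,00--
  2 | 0--0,00--
  3 | -0-1,00--
  4 | 0--0  (sole → essential)
  6 | -110,0--0
  9 | -0-1  (sole → essential)
  11 | -0-1,1-11
  14 | -110,111-
  15 | 1-11,111-
Essential prime implicants: -0-1, 0--0

NO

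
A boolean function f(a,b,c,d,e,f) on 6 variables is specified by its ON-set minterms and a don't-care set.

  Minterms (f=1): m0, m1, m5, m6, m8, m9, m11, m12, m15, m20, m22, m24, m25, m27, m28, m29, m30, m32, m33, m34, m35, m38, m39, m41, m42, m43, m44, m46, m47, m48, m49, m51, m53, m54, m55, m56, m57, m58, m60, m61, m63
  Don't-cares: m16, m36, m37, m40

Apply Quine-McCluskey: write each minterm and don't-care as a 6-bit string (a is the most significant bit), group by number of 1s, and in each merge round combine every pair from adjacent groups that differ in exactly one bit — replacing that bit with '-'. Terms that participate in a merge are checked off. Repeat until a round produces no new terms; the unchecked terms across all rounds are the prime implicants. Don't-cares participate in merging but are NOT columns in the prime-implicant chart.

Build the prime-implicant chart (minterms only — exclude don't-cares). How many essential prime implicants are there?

9

[col 0] 000000*, 000001*, 000101*, 000110*, 001000*, 001001*, 001011*, 001100*, 001111*, 010000*, 010100*, 010110*, 011000*, 011001*, 011011*, 011100*, 011101*, 011110*, 100000*, 100001*, 100010*, 100011*, 100100*, 100101*, 100110*, 100111*, 101000*, 101001*, 101010*, 101011*, 101100*, 101110*, 101111*, 110000*, 110001*, 110011*, 110101*, 110110*, 110111*, 111000*, 111001*, 111010*, 111100*, 111101*, 111111*
[col 1] -00000*, -00001*, -00101*, -00110*, -01000*, -01001*, -01011*, -01100*, -01111*, -10000*, -10110*, -11000*, -11001*, -11100*, -11101*, 0-0000*, 0-0110*, 0-1000*, 0-1001*, 0-1011*, 0-1100*, 00-000*, 00-001*, 000-01*, 00000-*, 001-00*, 001-11*, 0010-1*, 00100-*, 01-000*, 01-100*, 01-110*, 010-00*, 0101-0*, 011-00*, 011-01*, 0110-1*, 01100-*, 0111-0*, 01110-*, 1-0000*, 1-0001*, 1-0011*, 1-0101*, 1-0110*, 1-0111*, 1-1000*, 1-1001*, 1-1010*, 1-1100*, 1-1111*, 10-000*, 10-001*, 10-010*, 10-011*, 10-100*, 10-110*, 10-111*, 100-00*, 100-01*, 100-10*, 100-11*, 1000-0*, 1000-1*, 10000-*, 10001-*, 1001-0*, 1001-1*, 10010-*, 10011-*, 101-00*, 101-10*, 101-11*, 1010-0*, 1010-1*, 10100-*, 10101-*, 1011-0*, 10111-*, 11-000*, 11-001*, 11-101*, 11-111*, 110-01*, 110-11*, 1100-1*, 11000-*, 1101-1*, 11011-*, 111-00*, 111-01*, 1110-0*, 11100-*, 1111-1*, 11110-*
[col 2] --0000*, --0110, --1000*, --1001*, --1100*, -0-000*, -0-001*, -00-01, -0000-*, -01-00*, -01-11, -010-1, -0100-*, -1-000*, -11-00*, -11-01*, -1100-*, -1110-*, 0--000*, 0-1-00*, 0-10-1, 0-100-*, 00-00-*, 01--00, 01-1-0, 011-0-*, 1--000*, 1--001*, 1--111, 1-0-01*, 1-0-11*, 1-00-1*, 1-000-*, 1-01-1*, 1-011-, 1-1-00*, 1-10-0, 1-100-*, 10--00*, 10--10*, 10--11*, 10-0-0*, 10-0-1*, 10-00-*, 10-01-*, 10-1-0*, 10-11-*, 100--0*, 100--1*, 100-0-*, 100-1-*, 1000--*, 1001--*, 101--0*, 101-1-*, 1010--*, 11--01, 11-00-*, 11-1-1, 110--1*, 111-0-*
[col 3] ---000, --1-00, --100-, -0-00-, -11-0-, 1--00-, 1-0--1, 10---0, 10--1-, 10-0--, 100---
Prime implicants: ---000, --0110, --1-00, --100-, -0-00-, -00-01, -01-11, -010-1, -11-0-, 0-10-1, 01--00, 01-1-0, 1--00-, 1--111, 1-0--1, 1-011-, 1-10-0, 10---0, 10--1-, 10-0--, 100---, 11--01, 11-1-1
PI chart (minterm → PIs covering it):
  0 | ---000,-0-00-
  1 | -0-00-,-00-01
  5 | -00-01  (sole → essential)
  6 | --0110  (sole → essential)
  8 | ---000,--1-00,--100-,-0-00-
  9 | --100-,-0-00-,-010-1,0-10-1
  11 | -01-11,-010-1,0-10-1
  12 | --1-00  (sole → essential)
  15 | -01-11  (sole → essential)
  20 | 01--00,01-1-0
  22 | --0110,01-1-0
  24 | ---000,--1-00,--100-,-11-0-,01--00
  25 | --100-,-11-0-,0-10-1
  27 | 0-10-1  (sole → essential)
  28 | --1-00,-11-0-,01--00,01-1-0
  29 | -11-0-  (sole → essential)
  30 | 01-1-0  (sole → essential)
  32 | ---000,-0-00-,1--00-,10---0,10-0--,100---
  33 | -0-00-,-00-01,1--00-,1-0--1,10-0--,100---
  34 | 10---0,10--1-,10-0--,100---
  35 | 1-0--1,10--1-,10-0--,100---
  38 | --0110,1-011-,10---0,10--1-,100---
  39 | 1--111,1-0--1,1-011-,10--1-,100---
  41 | --100-,-0-00-,-010-1,1--00-,10-0--
  42 | 1-10-0,10---0,10--1-,10-0--
  43 | -01-11,-010-1,10--1-,10-0--
  44 | --1-00,10---0
  46 | 10---0,10--1-
  47 | -01-11,1--111,10--1-
  48 | ---000,1--00-
  49 | 1--00-,1-0--1,11--01
  51 | 1-0--1  (sole → essential)
  53 | 1-0--1,11--01,11-1-1
  54 | --0110,1-011-
  55 | 1--111,1-0--1,1-011-,11-1-1
  56 | ---000,--1-00,--100-,-11-0-,1--00-,1-10-0
  57 | --100-,-11-0-,1--00-,11--01
  58 | 1-10-0  (sole → essential)
  60 | --1-00,-11-0-
  61 | -11-0-,11--01,11-1-1
  63 | 1--111,11-1-1
Essential prime implicants: --0110, --1-00, -00-01, -01-11, -11-0-, 0-10-1, 01-1-0, 1-0--1, 1-10-0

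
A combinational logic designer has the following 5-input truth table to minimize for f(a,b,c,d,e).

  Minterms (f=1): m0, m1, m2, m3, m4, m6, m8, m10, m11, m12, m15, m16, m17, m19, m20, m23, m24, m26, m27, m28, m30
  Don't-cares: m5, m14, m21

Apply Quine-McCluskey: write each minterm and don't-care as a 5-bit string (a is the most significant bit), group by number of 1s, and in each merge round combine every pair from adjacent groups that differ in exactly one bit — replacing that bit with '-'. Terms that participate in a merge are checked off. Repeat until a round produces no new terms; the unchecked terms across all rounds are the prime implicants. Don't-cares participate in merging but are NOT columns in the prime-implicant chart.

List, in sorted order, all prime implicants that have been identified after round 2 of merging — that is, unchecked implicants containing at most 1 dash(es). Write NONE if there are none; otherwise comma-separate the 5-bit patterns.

NONE

size-2^0 implicants → 00000(✓)  00001(✓)  00010(✓)  00011(✓)  00100(✓)  00101(✓)  00110(✓)  01000(✓)  01010(✓)  01011(✓)  01100(✓)  01110(✓)  01111(✓)  10000(✓)  10001(✓)  10011(✓)  10100(✓)  10101(✓)  10111(✓)  11000(✓)  11010(✓)  11011(✓)  11100(✓)  11110(✓)
size-2^1 implicants → -0000(✓)  -0001(✓)  -0011(✓)  -0100(✓)  -0101(✓)  -1000(✓)  -1010(✓)  -1011(✓)  -1100(✓)  -1110(✓)  0-000(✓)  0-010(✓)  0-011(✓)  0-100(✓)  0-110(✓)  00-00(✓)  00-01(✓)  00-10(✓)  000-0(✓)  000-1(✓)  0000-(✓)  0001-(✓)  001-0(✓)  0010-(✓)  01-00(✓)  01-10(✓)  01-11(✓)  010-0(✓)  0101-(✓)  011-0(✓)  0111-(✓)  1-000(✓)  1-011(✓)  1-100(✓)  10-00(✓)  10-01(✓)  10-11(✓)  100-1(✓)  1000-(✓)  101-1(✓)  1010-(✓)  11-00(✓)  11-10(✓)  110-0(✓)  1101-(✓)  111-0(✓)
size-2^2 implicants → --000(✓)  --011  --100(✓)  -0-00(✓)  -0-01(✓)  -00-1  -000-(✓)  -010-(✓)  -1-00(✓)  -1-10(✓)  -10-0(✓)  -101-  -11-0(✓)  0--00(✓)  0--10(✓)  0-0-0(✓)  0-01-  0-1-0(✓)  00--0(✓)  00-0-(✓)  000--  01--0(✓)  01-1-  1--00(✓)  10--1  10-0-(✓)  11--0(✓)
size-2^3 implicants → ---00  -0-0-  -1--0  0---0
Unchecked terms (primes): ---00, --011, -0-0-, -00-1, -1--0, -101-, 0---0, 0-01-, 000--, 01-1-, 10--1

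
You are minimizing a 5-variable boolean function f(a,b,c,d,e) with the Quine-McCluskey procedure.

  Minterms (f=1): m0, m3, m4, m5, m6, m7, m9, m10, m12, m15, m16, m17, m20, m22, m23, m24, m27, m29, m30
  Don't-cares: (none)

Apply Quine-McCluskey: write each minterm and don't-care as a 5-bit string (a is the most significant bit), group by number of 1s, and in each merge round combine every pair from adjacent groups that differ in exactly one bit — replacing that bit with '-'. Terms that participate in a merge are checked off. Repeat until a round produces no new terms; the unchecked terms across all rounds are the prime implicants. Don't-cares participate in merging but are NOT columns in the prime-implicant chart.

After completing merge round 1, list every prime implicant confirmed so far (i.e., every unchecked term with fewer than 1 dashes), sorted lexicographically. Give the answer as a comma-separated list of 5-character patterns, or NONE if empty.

size-2^0 implicants → 00000(✓)  00011(✓)  00100(✓)  00101(✓)  00110(✓)  00111(✓)  01001  01010  01100(✓)  01111(✓)  10000(✓)  10001(✓)  10100(✓)  10110(✓)  10111(✓)  11000(✓)  11011  11101  11110(✓)
size-2^1 implicants → -0000(✓)  -0100(✓)  -0110(✓)  -0111(✓)  0-100  0-111  00-00(✓)  00-11  001-0(✓)  001-1(✓)  0010-(✓)  0011-(✓)  1-000  1-110  10-00(✓)  1000-  101-0(✓)  1011-(✓)
size-2^2 implicants → -0-00  -01-0  -011-  001--
Unchecked terms (primes): -0-00, -01-0, -011-, 0-100, 0-111, 00-11, 001--, 01001, 01010, 1-000, 1-110, 1000-, 11011, 11101

01001, 01010, 11011, 11101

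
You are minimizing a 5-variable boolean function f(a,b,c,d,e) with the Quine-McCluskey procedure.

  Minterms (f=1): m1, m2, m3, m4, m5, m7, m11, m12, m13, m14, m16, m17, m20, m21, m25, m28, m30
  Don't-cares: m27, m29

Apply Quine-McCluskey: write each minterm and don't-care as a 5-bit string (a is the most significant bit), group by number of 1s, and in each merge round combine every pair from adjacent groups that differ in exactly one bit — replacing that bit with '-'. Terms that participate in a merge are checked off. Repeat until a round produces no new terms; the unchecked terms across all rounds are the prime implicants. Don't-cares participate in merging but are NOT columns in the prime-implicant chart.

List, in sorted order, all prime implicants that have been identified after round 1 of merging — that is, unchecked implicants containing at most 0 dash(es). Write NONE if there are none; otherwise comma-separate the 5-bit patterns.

size-2^0 implicants → 00001(✓)  00010(✓)  00011(✓)  00100(✓)  00101(✓)  00111(✓)  01011(✓)  01100(✓)  01101(✓)  01110(✓)  10000(✓)  10001(✓)  10100(✓)  10101(✓)  11001(✓)  11011(✓)  11100(✓)  11101(✓)  11110(✓)
size-2^1 implicants → -0001(✓)  -0100(✓)  -0101(✓)  -1011  -1100(✓)  -1101(✓)  -1110(✓)  0-011  0-100(✓)  0-101(✓)  00-01(✓)  00-11(✓)  000-1(✓)  0001-  001-1(✓)  0010-(✓)  011-0(✓)  0110-(✓)  1-001(✓)  1-100(✓)  1-101(✓)  10-00(✓)  10-01(✓)  1000-(✓)  1010-(✓)  11-01(✓)  110-1  111-0(✓)  1110-(✓)
size-2^2 implicants → --100(✓)  --101(✓)  -0-01  -010-(✓)  -11-0  -110-(✓)  0-10-(✓)  00--1  1--01  1-10-(✓)  10-0-
size-2^3 implicants → --10-
Unchecked terms (primes): --10-, -0-01, -1011, -11-0, 0-011, 00--1, 0001-, 1--01, 10-0-, 110-1

NONE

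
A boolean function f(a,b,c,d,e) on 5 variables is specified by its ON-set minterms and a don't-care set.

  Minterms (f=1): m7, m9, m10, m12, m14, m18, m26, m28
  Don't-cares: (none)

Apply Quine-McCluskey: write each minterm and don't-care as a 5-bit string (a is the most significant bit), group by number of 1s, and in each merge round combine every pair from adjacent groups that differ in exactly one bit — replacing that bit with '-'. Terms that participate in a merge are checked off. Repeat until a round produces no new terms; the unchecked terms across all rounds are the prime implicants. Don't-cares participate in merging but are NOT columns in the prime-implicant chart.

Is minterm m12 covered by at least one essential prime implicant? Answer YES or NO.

YES

Round 0: 00111 01001 01010✓ 01100✓ 01110✓ 10010✓ 11010✓ 11100✓
Round 1: -1010 -1100 01-10 011-0 1-010
PIs = {-1010, -1100, 00111, 01-10, 01001, 011-0, 1-010}
Coverage chart:
  m7: 00111 ←essential
  m9: 01001 ←essential
  m10: -1010,01-10
  m12: -1100,011-0
  m14: 01-10,011-0
  m18: 1-010 ←essential
  m26: -1010,1-010
  m28: -1100 ←essential
Essential: -1100, 00111, 01001, 1-010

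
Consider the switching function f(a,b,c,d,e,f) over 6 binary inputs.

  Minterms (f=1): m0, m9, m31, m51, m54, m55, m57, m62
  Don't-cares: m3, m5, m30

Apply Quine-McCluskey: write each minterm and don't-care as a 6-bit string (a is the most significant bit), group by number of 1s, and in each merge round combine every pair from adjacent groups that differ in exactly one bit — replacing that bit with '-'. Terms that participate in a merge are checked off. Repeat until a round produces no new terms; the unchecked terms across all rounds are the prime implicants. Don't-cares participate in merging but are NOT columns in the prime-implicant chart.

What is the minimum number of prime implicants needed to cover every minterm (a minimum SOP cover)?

size-2^0 implicants → 000000  000011  000101  001001  011110(✓)  011111(✓)  110011(✓)  110110(✓)  110111(✓)  111001  111110(✓)
size-2^1 implicants → -11110  01111-  11-110  110-11  11011-
Unchecked terms (primes): -11110, 000000, 000011, 000101, 001001, 01111-, 11-110, 110-11, 11011-, 111001
Minterm coverage:
  m0 ⊆ 000000 [E]
  m9 ⊆ 001001 [E]
  m31 ⊆ 01111- [E]
  m51 ⊆ 110-11 [E]
  m54 ⊆ 11-110,11011-
  m55 ⊆ 110-11,11011-
  m57 ⊆ 111001 [E]
  m62 ⊆ -11110,11-110
E = {000000, 001001, 01111-, 110-11, 111001}
Petrick residual → 11-110
Cover = a'b'c'd'e'f' + a'b'cd'e'f + a'bcde + abdef' + abc'ef + abcd'e'f  |cover|=6

6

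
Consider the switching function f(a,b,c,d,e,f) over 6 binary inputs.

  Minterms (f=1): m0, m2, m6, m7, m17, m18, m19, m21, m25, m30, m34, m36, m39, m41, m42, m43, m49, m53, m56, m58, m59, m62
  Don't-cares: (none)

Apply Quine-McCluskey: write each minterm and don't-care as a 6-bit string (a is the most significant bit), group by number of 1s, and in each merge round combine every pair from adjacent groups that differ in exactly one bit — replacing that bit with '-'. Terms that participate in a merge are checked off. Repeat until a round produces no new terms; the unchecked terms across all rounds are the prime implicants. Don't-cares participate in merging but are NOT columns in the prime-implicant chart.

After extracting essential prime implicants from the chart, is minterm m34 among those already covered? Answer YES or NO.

size-2^0 implicants → 000000(✓)  000010(✓)  000110(✓)  000111(✓)  010001(✓)  010010(✓)  010011(✓)  010101(✓)  011001(✓)  011110(✓)  100010(✓)  100100  100111(✓)  101001(✓)  101010(✓)  101011(✓)  110001(✓)  110101(✓)  111000(✓)  111010(✓)  111011(✓)  111110(✓)
size-2^1 implicants → -00010  -00111  -10001(✓)  -10101(✓)  -11110  0-0010  000-10  0000-0  00011-  01-001  010-01(✓)  0100-1  01001-  1-1010(✓)  1-1011(✓)  10-010  1010-1  10101-(✓)  110-01(✓)  111-10  1110-0  11101-(✓)
size-2^2 implicants → -10-01  1-101-
Unchecked terms (primes): -00010, -00111, -10-01, -11110, 0-0010, 000-10, 0000-0, 00011-, 01-001, 0100-1, 01001-, 1-101-, 10-010, 100100, 1010-1, 111-10, 1110-0
Minterm coverage:
  m0 ⊆ 0000-0 [E]
  m2 ⊆ -00010,0-0010,000-10,0000-0
  m6 ⊆ 000-10,00011-
  m7 ⊆ -00111,00011-
  m17 ⊆ -10-01,01-001,0100-1
  m18 ⊆ 0-0010,01001-
  m19 ⊆ 0100-1,01001-
  m21 ⊆ -10-01 [E]
  m25 ⊆ 01-001 [E]
  m30 ⊆ -11110 [E]
  m34 ⊆ -00010,10-010
  m36 ⊆ 100100 [E]
  m39 ⊆ -00111 [E]
  m41 ⊆ 1010-1 [E]
  m42 ⊆ 1-101-,10-010
  m43 ⊆ 1-101-,1010-1
  m49 ⊆ -10-01 [E]
  m53 ⊆ -10-01 [E]
  m56 ⊆ 1110-0 [E]
  m58 ⊆ 1-101-,111-10,1110-0
  m59 ⊆ 1-101- [E]
  m62 ⊆ -11110,111-10
E = {-00111, -10-01, -11110, 0000-0, 01-001, 1-101-, 100100, 1010-1, 1110-0}

NO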